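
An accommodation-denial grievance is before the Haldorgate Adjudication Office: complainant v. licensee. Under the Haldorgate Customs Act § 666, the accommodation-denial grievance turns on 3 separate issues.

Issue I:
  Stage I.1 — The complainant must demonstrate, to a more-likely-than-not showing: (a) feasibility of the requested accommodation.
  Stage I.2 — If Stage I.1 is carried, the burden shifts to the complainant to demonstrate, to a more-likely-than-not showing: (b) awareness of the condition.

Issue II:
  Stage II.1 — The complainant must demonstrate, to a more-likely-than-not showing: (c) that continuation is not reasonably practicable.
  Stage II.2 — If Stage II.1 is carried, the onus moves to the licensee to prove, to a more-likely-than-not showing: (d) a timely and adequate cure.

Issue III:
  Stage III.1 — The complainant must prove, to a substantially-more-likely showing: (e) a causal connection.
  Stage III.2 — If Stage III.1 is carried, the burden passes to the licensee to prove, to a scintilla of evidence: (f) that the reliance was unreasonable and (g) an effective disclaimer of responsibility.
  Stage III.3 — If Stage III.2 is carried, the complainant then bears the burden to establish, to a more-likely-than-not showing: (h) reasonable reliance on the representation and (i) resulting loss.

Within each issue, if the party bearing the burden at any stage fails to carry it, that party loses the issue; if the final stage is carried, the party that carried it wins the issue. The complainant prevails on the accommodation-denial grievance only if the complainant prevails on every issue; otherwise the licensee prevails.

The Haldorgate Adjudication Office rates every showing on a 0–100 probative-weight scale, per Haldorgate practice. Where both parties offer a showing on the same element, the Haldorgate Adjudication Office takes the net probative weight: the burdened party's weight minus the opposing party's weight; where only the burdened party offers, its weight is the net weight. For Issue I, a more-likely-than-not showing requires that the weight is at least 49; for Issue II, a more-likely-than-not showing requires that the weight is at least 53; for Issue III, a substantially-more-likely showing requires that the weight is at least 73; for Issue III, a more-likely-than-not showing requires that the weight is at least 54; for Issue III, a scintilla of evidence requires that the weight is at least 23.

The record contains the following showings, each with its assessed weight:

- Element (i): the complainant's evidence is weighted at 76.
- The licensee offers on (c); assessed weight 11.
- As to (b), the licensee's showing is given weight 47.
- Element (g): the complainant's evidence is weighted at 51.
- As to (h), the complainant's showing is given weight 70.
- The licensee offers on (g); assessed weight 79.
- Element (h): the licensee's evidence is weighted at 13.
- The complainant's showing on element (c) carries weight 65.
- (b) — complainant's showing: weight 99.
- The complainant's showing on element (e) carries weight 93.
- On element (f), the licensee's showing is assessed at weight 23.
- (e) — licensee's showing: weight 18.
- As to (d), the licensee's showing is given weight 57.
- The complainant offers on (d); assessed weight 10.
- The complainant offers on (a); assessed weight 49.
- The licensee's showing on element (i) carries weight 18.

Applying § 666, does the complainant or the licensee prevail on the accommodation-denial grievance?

— Issue I —
Stage I.1 (complainant, a more-likely-than-not showing, weight is at least 49): (a) 49 ≥ 49 — meets.
  Stage I.1 carried; the burden remains with the complainant.
Stage I.2 (complainant, a more-likely-than-not showing, weight is at least 49): (b) net 99−47=52 ≥ 49 — meets.
  Stage I.2 carried; the final stage is satisfied.
All stages carried — the complainant prevails on this issue.
— Issue II —
At Stage II.1 the complainant must meet a more-likely-than-not showing (weight is at least 53): on (c) the weight is 65 less the opposing 11 gives net 54, ≥ 53, so (c) meets the standard.
  Stage II.1 carried; the burden shifts to the licensee.
At Stage II.2 the licensee must meet a more-likely-than-not showing (weight is at least 53): on (d) the weight is 57 less the opposing 10 gives net 47, < 53, so (d) does not meet the standard.
  Not every element is met, so the licensee fails to carry Stage II.2.
The complainant prevails on this issue.
— Issue III —
Stage III.1 (complainant, a substantially-more-likely showing, weight is at least 73): (e) net 93−18=75 ≥ 73 — meets.
  The complainant carries Stage III.1; the licensee now bears the burden.
Stage III.2 (licensee, a scintilla of evidence, weight is at least 23): (f) 23 ≥ 23 — meets; (g) net 79−51=28 ≥ 23 — meets.
  Stage III.2 is satisfied; the onus moves to the complainant.
Stage III.3 (complainant, a more-likely-than-not showing, weight is at least 54): (h) net 70−13=57 ≥ 54 — meets; (i) net 76−18=58 ≥ 54 — meets.
  All elements met at the final stage.
Every stage carried; the complainant prevails on this issue.
Per-issue: Issue I → complainant; Issue II → complainant; Issue III → complainant. The complainant must prevail on every issue; overall, the complainant prevails.

complainant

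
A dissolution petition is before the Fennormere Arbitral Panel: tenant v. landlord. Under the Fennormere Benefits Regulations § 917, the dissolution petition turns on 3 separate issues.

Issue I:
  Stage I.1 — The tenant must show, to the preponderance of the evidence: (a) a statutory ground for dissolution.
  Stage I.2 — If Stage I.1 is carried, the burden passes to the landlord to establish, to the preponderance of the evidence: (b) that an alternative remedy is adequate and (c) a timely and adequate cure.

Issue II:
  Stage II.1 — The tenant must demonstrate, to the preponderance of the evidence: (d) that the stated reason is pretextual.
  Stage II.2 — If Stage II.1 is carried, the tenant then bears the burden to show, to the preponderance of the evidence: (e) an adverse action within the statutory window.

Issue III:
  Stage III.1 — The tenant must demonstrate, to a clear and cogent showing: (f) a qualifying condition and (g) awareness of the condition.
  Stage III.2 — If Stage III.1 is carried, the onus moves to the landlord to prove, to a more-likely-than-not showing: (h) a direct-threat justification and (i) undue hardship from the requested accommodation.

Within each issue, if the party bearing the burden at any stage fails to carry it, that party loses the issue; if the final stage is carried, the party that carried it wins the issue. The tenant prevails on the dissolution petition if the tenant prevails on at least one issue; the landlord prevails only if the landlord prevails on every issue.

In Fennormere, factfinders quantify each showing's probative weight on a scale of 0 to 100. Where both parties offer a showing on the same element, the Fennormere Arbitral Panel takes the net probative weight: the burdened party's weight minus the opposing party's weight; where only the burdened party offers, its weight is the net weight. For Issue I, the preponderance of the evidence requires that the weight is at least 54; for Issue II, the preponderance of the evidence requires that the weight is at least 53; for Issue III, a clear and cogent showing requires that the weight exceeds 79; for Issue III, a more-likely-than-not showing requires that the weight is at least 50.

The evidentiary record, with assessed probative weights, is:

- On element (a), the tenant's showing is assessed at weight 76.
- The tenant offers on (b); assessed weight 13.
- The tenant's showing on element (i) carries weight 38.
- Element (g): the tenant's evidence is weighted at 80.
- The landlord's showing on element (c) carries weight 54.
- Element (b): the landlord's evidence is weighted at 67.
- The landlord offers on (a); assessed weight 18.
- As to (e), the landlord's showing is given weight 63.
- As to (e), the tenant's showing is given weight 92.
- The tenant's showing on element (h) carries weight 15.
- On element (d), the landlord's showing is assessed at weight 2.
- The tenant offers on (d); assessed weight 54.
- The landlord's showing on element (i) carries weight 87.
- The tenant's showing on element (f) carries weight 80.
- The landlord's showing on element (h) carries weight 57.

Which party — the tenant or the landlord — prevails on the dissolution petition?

tenant

— Issue I —
Stage I.1 — burden on tenant; standard: the preponderance of the evidence (weight is at least 54).
    (a): 76 − 18 = 58 ≥ 54 [met]
  All elements met. The burden passes to the landlord.
Stage I.2 — burden on landlord; standard: the preponderance of the evidence (weight is at least 54).
    (b): 67 − 13 = 54 ≥ 54 [met]
    (c): 54 ≥ 54 [met]
  The landlord carries the last stage.
All stages carried — the landlord prevails on this issue.
— Issue II —
Stage II.1 — burden on tenant; standard: the preponderance of the evidence (weight is at least 53).
    (d): 54 − 2 = 52 < 53 [not met]
  Not every element is met, so the tenant fails to carry Stage II.1.
The analysis ends at Stage II.1; the landlord prevails on this issue.
— Issue III —
At Stage III.1 the tenant must meet a clear and cogent showing (weight exceeds 79): on (f) the weight is 80, which does exceed 79, so (f) meets the standard; on (g) the weight is 80, > 79, so (g) meets the standard.
  All elements met. The burden passes to the landlord.
At Stage III.2 the landlord must meet a more-likely-than-not showing (weight is at least 50): on (h) the weight is 57 less the opposing 15 gives net 42, which does not reach 50, so (h) does not meet the standard; on (i) the weight is 87 less the opposing 38 gives net 49, < 50, so (i) does not meet the standard.
  The landlord does not carry Stage III.2.
So the tenant prevails on this issue.
Per-issue: Issue I → landlord; Issue II → landlord; Issue III → tenant. The tenant must prevail on at least one issue; overall, the tenant prevails.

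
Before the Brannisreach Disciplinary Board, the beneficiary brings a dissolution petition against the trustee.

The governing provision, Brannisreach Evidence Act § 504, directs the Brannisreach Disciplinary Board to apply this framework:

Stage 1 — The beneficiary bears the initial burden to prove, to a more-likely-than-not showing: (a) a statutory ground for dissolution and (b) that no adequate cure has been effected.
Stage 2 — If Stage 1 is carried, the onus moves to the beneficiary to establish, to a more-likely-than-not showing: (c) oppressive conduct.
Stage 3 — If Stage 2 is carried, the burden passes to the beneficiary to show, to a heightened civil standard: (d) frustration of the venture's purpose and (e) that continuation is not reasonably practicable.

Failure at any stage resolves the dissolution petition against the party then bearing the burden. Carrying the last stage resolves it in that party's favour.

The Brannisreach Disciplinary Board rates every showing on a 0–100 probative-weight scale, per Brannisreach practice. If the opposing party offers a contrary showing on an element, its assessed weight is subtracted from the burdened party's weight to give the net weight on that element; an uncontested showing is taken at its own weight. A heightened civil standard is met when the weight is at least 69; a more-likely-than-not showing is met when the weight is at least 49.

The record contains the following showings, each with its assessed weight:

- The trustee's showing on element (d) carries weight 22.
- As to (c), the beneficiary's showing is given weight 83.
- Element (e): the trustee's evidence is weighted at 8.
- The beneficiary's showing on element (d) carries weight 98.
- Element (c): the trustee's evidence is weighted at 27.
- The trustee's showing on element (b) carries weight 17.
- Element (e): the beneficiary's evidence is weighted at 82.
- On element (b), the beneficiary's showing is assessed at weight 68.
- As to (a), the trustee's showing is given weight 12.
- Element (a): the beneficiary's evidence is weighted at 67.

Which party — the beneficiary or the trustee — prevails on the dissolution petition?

beneficiary

Stage 1 (beneficiary, a more-likely-than-not showing, weight is at least 49): (a) net 67−12=55 ≥ 49 — meets; (b) net 68−17=51 ≥ 49 — meets.
  Stage 1 is satisfied; the beneficiary continues to bear the burden.
Stage 2 (beneficiary, a more-likely-than-not showing, weight is at least 49): (c) net 83−27=56 ≥ 49 — meets.
  Stage 2 carried; the burden remains with the beneficiary.
Stage 3 (beneficiary, a heightened civil standard, weight is at least 69): (d) net 98−22=76 ≥ 69 — meets; (e) net 82−8=74 ≥ 69 — meets.
  Stage 3 carried; the final stage is satisfied.
All stages carried — the beneficiary prevails.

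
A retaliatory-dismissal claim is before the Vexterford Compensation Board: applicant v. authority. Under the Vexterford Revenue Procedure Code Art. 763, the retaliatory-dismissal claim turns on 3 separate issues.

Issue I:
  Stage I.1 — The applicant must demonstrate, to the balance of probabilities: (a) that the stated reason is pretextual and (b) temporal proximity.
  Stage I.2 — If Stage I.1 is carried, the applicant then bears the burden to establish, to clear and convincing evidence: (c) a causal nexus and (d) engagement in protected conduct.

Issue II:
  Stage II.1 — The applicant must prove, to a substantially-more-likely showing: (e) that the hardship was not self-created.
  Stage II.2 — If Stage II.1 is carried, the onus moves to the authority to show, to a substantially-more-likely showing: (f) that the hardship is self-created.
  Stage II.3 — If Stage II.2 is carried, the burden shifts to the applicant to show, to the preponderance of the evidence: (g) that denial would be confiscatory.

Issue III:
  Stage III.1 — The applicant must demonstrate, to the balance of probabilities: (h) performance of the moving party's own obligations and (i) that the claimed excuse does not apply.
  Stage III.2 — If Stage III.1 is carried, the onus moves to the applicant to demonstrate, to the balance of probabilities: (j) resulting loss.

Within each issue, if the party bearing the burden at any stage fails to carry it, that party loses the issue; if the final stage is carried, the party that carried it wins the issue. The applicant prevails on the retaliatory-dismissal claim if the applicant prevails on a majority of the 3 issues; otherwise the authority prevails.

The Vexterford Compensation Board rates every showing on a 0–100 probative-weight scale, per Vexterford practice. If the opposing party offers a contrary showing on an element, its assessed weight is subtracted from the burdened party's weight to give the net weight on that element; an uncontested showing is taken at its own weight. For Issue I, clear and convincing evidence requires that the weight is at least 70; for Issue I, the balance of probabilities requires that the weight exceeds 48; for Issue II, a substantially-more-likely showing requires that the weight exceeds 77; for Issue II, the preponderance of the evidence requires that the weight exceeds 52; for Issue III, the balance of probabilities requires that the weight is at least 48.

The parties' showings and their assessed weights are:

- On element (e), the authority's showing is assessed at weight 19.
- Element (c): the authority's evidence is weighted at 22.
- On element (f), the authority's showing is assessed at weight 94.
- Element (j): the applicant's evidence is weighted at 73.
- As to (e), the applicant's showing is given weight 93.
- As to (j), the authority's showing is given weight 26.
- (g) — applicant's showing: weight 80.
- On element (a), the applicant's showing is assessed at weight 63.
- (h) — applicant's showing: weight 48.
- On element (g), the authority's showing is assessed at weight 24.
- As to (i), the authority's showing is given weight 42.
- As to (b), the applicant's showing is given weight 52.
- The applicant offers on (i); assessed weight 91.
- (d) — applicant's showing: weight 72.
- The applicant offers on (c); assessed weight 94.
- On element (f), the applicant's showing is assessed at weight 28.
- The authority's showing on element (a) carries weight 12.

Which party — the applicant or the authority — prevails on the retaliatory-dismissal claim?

authority

— Issue I —
At Stage I.1 the applicant must meet the balance of probabilities (weight exceeds 48): on (a) the weight is 63 less the opposing 12 gives net 51, which does exceed 48, so (a) meets the standard; on (b) the weight is 52, which does exceed 48, so (b) meets the standard.
  Stage I.1 is satisfied; the applicant continues to bear the burden.
At Stage I.2 the applicant must meet clear and convincing evidence (weight is at least 70): on (c) the weight is 94 less the opposing 22 gives net 72, which does reach 70, so (c) meets the standard; on (d) the weight is 72, ≥ 70, so (d) meets the standard.
  Stage I.2 carried; the final stage is satisfied.
With every stage satisfied, the applicant prevails on this issue.
— Issue II —
At Stage II.1 the applicant must meet a substantially-more-likely showing (weight exceeds 77): on (e) the weight is 93 less the opposing 19 gives net 74, ≤ 77, so (e) does not meet the standard.
  Stage II.1 not carried; the applicant fails its burden.
So the authority prevails on this issue.
— Issue III —
Stage III.1 (applicant, the balance of probabilities, weight is at least 48): (h) 48 ≥ 48 — meets; (i) net 91−42=49 ≥ 48 — meets.
  Stage III.1 carried; the burden remains with the applicant.
Stage III.2 (applicant, the balance of probabilities, weight is at least 48): (j) net 73−26=47 < 48 — fails.
  The applicant does not carry Stage III.2.
So the authority prevails on this issue.
Per-issue: Issue I → applicant; Issue II → authority; Issue III → authority. The applicant must prevail on a majority of issues; overall, the authority prevails.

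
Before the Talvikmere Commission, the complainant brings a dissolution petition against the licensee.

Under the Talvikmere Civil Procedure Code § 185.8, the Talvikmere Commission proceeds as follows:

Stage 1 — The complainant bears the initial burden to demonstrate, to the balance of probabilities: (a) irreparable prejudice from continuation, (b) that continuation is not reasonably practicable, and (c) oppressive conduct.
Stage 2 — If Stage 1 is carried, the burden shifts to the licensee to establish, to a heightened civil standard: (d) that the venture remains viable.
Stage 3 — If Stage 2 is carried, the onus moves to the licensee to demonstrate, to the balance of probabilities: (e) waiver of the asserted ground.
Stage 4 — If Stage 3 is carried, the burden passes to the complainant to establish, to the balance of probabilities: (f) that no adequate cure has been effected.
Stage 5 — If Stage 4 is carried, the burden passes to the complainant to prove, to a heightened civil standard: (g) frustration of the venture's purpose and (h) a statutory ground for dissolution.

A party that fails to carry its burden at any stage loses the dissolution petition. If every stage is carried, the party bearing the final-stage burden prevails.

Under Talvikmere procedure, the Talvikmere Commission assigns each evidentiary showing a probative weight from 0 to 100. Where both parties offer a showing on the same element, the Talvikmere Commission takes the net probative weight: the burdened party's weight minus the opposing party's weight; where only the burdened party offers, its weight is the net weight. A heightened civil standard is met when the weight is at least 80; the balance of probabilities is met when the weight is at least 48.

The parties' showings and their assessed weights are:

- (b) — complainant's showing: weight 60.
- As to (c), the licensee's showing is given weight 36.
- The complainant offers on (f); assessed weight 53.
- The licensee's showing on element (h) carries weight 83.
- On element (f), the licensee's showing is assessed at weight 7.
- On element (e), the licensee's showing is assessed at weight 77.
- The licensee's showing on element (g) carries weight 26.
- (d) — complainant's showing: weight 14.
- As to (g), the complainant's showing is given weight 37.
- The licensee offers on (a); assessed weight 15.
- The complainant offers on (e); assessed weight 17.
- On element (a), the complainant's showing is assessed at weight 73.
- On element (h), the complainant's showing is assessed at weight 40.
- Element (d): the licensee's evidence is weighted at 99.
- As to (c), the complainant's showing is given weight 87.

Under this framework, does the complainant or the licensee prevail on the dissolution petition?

licensee

Stage 1 (complainant, the balance of probabilities, weight is at least 48): (a) net 73−15=58 ≥ 48 — meets; (b) 60 ≥ 48 — meets; (c) net 87−36=51 ≥ 48 — meets.
  Stage 1 carried; the burden shifts to the licensee.
Stage 2 (licensee, a heightened civil standard, weight is at least 80): (d) net 99−14=85 ≥ 80 — meets.
  Stage 2 carried; the burden remains with the licensee.
Stage 3 (licensee, the balance of probabilities, weight is at least 48): (e) net 77−17=60 ≥ 48 — meets.
  Stage 3 is satisfied; the onus moves to the complainant.
Stage 4 (complainant, the balance of probabilities, weight is at least 48): (f) net 53−7=46 < 48 — fails.
  Not every element is met, so the complainant fails to carry Stage 4.
The analysis ends at Stage 4; the licensee prevails.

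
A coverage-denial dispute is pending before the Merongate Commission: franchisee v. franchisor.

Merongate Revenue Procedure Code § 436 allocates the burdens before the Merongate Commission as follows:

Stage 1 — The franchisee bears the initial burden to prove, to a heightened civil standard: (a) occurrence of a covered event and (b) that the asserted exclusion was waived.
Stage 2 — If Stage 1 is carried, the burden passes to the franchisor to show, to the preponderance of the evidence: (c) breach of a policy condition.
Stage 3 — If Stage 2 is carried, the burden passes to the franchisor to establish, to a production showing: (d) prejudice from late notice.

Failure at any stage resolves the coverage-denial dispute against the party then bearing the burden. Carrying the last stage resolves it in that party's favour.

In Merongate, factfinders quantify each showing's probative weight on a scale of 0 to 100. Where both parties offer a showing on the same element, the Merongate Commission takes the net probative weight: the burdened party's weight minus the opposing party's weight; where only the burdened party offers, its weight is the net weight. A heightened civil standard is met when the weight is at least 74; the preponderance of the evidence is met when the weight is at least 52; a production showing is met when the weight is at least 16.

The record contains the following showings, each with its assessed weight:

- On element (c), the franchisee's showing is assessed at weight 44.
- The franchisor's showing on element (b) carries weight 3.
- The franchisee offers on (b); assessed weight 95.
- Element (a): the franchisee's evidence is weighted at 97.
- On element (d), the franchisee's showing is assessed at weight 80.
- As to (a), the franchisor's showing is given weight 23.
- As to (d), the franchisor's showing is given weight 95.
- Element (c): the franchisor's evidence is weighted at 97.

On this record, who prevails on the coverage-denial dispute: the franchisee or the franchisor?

Stage 1 — burden on franchisee; standard: a heightened civil standard (weight is at least 74).
    (a): 97 − 23 = 74 ≥ 74 [met]
    (b): 95 − 3 = 92 ≥ 74 [met]
  Stage 1 is satisfied; the onus moves to the franchisor.
Stage 2 — burden on franchisor; standard: the preponderance of the evidence (weight is at least 52).
    (c): 97 − 44 = 53 ≥ 52 [met]
  Stage 2 is satisfied; the franchisor continues to bear the burden.
Stage 3 — burden on franchisor; standard: a production showing (weight is at least 16).
    (d): 95 − 80 = 15 < 16 [not met]
  Stage 3 not carried; the franchisor fails its burden.
The analysis ends at Stage 3; the franchisee prevails.

franchisee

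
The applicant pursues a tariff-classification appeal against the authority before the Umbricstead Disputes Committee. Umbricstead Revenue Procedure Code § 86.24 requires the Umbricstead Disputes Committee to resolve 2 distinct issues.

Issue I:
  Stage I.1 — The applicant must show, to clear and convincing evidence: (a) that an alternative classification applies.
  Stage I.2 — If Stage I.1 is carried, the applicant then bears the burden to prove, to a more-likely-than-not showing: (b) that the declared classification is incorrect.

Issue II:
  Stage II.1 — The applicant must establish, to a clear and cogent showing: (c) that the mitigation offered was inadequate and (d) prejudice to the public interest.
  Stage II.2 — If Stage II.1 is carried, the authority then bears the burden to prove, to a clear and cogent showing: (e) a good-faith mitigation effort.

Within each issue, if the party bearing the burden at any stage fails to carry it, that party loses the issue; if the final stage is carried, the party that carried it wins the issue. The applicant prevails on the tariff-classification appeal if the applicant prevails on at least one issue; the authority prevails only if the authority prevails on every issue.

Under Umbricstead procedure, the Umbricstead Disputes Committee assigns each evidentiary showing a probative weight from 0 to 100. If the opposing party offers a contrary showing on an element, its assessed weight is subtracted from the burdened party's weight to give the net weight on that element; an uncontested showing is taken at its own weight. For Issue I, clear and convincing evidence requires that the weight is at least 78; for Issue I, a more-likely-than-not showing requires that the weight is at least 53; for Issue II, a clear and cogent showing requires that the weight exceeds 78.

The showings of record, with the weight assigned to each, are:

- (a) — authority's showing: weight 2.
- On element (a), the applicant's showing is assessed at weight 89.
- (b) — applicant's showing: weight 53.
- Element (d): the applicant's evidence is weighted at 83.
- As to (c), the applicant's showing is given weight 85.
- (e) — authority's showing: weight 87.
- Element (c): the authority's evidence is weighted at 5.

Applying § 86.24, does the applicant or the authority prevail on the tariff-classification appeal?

applicant

— Issue I —
Stage I.1 — burden on applicant; standard: clear and convincing evidence (weight is at least 78).
    (a): 89 − 2 = 87 ≥ 78 [met]
  All elements met. The applicant retains the burden for Stage I.2.
Stage I.2 — burden on applicant; standard: a more-likely-than-not showing (weight is at least 53).
    (b): 53 ≥ 53 [met]
  Stage I.2 carried; the final stage is satisfied.
All stages carried — the applicant prevails on this issue.
— Issue II —
Stage II.1 — burden on applicant; standard: a clear and cogent showing (weight exceeds 78).
    (c): 85 − 5 = 80 > 78 [met]
    (d): 83 > 78 [met]
  Stage II.1 carried; the burden shifts to the authority.
Stage II.2 — burden on authority; standard: a clear and cogent showing (weight exceeds 78).
    (e): 87 > 78 [met]
  All elements met at the final stage.
With every stage satisfied, the authority prevails on this issue.
Per-issue: Issue I → applicant; Issue II → authority. The applicant must prevail on at least one issue; overall, the applicant prevails.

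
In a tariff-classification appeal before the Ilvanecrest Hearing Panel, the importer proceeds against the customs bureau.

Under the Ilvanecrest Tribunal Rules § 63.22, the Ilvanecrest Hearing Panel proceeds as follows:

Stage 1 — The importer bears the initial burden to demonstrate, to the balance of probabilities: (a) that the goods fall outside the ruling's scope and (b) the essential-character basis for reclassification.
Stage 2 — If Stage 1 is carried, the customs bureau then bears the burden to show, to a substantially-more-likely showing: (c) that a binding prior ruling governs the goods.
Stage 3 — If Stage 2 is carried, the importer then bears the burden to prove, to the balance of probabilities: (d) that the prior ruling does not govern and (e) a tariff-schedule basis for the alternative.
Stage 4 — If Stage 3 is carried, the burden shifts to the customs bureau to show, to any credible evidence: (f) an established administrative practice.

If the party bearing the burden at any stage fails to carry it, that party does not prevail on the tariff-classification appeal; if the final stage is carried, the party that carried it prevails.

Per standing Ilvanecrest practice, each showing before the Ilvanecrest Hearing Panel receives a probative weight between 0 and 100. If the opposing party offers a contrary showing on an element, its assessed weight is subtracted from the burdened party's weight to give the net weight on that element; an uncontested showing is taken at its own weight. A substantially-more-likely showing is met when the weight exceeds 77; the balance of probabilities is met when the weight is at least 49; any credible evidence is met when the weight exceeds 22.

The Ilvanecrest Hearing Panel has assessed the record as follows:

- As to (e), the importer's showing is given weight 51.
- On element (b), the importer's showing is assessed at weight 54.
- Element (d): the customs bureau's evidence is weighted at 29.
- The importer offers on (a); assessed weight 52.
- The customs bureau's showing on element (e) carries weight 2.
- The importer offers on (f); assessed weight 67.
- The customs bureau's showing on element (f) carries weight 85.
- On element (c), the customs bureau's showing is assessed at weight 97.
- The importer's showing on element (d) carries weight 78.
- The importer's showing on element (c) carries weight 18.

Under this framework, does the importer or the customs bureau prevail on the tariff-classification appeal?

importer

Stage 1 (importer, the balance of probabilities, weight is at least 49): (a) 52 ≥ 49 — meets; (b) 54 ≥ 49 — meets.
  Stage 1 is satisfied; the onus moves to the customs bureau.
Stage 2 (customs bureau, a substantially-more-likely showing, weight exceeds 77): (c) net 97−18=79 > 77 — meets.
  Stage 2 carried; the burden shifts to the importer.
Stage 3 (importer, the balance of probabilities, weight is at least 49): (d) net 78−29=49 ≥ 49 — meets; (e) net 51−2=49 ≥ 49 — meets.
  Stage 3 carried; the burden shifts to the customs bureau.
Stage 4 (customs bureau, any credible evidence, weight exceeds 22): (f) net 85−67=18 ≤ 22 — fails.
  Stage 4 not carried; the customs bureau fails its burden.
So the importer prevails.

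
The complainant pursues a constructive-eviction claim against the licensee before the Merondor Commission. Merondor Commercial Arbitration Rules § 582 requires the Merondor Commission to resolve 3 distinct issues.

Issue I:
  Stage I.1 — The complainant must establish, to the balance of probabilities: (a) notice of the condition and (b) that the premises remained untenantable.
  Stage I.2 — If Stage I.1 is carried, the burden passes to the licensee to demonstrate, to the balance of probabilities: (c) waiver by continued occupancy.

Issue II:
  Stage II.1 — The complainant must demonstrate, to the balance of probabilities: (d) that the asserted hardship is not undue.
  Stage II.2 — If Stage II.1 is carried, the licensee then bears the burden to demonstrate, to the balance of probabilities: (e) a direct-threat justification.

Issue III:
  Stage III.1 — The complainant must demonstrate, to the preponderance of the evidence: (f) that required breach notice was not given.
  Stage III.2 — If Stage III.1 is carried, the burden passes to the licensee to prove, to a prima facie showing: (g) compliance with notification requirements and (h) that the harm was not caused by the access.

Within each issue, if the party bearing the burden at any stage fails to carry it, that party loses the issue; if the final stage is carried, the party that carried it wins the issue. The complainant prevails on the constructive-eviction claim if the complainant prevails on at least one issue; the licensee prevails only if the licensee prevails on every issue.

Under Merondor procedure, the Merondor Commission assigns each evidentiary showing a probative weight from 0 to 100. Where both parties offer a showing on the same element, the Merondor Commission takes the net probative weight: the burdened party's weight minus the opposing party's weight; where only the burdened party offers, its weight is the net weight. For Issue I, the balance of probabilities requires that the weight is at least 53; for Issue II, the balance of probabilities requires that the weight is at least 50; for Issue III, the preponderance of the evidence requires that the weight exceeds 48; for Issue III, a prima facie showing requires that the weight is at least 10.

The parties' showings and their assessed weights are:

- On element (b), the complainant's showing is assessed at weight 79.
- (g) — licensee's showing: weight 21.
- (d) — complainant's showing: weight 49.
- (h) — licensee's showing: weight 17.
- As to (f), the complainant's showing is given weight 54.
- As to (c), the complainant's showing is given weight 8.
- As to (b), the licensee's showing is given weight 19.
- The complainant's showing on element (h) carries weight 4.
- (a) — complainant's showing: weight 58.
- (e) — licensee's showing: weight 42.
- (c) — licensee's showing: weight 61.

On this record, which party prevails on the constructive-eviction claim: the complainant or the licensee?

licensee

— Issue I —
Stage I.1 — burden on complainant; standard: the balance of probabilities (weight is at least 53).
    (a): 58 ≥ 53 [met]
    (b): 79 − 19 = 60 ≥ 53 [met]
  Stage I.1 is satisfied; the onus moves to the licensee.
Stage I.2 — burden on licensee; standard: the balance of probabilities (weight is at least 53).
    (c): 61 − 8 = 53 ≥ 53 [met]
  The licensee carries the last stage.
With every stage satisfied, the licensee prevails on this issue.
— Issue II —
Stage II.1 (complainant, the balance of probabilities, weight is at least 50): (d) 49 < 50 — fails.
  Stage II.1 not carried; the complainant fails its burden.
The analysis ends at Stage II.1; the licensee prevails on this issue.
— Issue III —
Stage III.1 (complainant, the preponderance of the evidence, weight exceeds 48): (f) 54 > 48 — meets.
  Stage III.1 carried; the burden shifts to the licensee.
Stage III.2 (licensee, a prima facie showing, weight is at least 10): (g) 21 ≥ 10 — meets; (h) net 17−4=13 ≥ 10 — meets.
  Stage III.2 carried; the final stage is satisfied.
With every stage satisfied, the licensee prevails on this issue.
Per-issue: Issue I → licensee; Issue II → licensee; Issue III → licensee. The complainant must prevail on at least one issue; overall, the licensee prevails.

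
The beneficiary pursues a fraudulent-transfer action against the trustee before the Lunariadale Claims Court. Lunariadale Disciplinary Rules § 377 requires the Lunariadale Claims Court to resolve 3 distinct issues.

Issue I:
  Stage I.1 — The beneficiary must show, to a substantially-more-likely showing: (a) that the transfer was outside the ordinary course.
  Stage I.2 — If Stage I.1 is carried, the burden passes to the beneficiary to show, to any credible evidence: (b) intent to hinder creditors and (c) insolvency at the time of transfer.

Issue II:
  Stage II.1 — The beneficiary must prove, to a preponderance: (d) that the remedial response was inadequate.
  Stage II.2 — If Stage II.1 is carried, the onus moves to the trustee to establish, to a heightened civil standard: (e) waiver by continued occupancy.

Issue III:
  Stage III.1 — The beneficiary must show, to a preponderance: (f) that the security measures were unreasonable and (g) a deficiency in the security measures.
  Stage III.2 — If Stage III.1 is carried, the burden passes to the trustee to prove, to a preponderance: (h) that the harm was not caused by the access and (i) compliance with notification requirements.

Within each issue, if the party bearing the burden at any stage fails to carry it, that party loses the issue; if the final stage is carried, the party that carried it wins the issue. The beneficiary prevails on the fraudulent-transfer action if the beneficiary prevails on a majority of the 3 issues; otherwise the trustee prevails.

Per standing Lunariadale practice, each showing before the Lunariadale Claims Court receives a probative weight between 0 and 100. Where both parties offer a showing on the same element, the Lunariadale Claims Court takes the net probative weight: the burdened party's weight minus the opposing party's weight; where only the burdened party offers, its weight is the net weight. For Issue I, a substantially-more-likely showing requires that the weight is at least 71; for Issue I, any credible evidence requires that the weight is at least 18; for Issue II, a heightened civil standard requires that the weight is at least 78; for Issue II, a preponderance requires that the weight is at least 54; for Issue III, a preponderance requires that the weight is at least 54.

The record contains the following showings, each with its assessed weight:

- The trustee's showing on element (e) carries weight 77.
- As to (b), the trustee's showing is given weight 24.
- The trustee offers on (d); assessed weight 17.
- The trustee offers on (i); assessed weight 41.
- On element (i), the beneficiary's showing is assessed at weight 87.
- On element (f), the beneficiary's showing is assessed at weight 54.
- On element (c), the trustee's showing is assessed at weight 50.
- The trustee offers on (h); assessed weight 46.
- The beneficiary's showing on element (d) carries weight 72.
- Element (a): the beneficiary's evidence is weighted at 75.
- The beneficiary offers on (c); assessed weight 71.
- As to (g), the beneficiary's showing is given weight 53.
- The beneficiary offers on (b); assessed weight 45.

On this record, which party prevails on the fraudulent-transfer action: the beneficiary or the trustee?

— Issue I —
At Stage I.1 the beneficiary must meet a substantially-more-likely showing (weight is at least 71): on (a) the weight is 75, ≥ 71, so (a) meets the standard.
  Stage I.1 is satisfied; the beneficiary continues to bear the burden.
At Stage I.2 the beneficiary must meet any credible evidence (weight is at least 18): on (b) the weight is 45 less the opposing 24 gives net 21, ≥ 18, so (b) meets the standard; on (c) the weight is 71 less the opposing 50 gives net 21, ≥ 18, so (c) meets the standard.
  Stage I.2 carried; the final stage is satisfied.
All stages carried — the beneficiary prevails on this issue.
— Issue II —
Stage II.1 — burden on beneficiary; standard: a preponderance (weight is at least 54).
    (d): 72 − 17 = 55 ≥ 54 [met]
  The beneficiary carries Stage II.1; the trustee now bears the burden.
Stage II.2 — burden on trustee; standard: a heightened civil standard (weight is at least 78).
    (e): 77 < 78 [not met]
  The trustee does not carry Stage II.2.
So the beneficiary prevails on this issue.
— Issue III —
At Stage III.1 the beneficiary must meet a preponderance (weight is at least 54): on (f) the weight is 54, ≥ 54, so (f) meets the standard; on (g) the weight is 53, which does not reach 54, so (g) does not meet the standard.
  Stage III.1 not carried; the beneficiary fails its burden.
The trustee prevails on this issue.
Per-issue: Issue I → beneficiary; Issue II → beneficiary; Issue III → trustee. The beneficiary must prevail on a majority of issues; overall, the beneficiary prevails.

beneficiary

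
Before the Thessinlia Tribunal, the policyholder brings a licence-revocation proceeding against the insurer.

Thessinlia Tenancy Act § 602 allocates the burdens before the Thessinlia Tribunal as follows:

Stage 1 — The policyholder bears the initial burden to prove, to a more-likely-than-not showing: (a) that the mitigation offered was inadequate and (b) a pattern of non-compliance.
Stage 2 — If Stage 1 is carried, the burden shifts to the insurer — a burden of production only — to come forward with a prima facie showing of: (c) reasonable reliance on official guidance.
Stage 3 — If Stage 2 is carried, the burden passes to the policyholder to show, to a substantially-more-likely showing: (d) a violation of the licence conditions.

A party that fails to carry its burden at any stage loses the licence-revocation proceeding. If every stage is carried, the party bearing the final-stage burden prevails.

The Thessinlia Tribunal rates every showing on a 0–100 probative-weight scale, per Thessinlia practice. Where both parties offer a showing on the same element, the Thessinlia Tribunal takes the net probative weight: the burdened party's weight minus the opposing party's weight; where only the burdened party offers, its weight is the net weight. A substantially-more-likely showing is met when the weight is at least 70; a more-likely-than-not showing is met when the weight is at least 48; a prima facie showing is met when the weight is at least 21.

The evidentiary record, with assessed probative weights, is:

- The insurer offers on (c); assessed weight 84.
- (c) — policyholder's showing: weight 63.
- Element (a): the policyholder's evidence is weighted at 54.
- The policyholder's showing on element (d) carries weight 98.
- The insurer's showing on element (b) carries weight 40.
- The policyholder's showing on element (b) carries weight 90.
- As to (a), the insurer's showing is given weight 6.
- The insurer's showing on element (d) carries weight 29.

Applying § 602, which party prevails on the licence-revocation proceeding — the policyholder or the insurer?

insurer

At Stage 1 the policyholder must meet a more-likely-than-not showing (weight is at least 48): on (a) the weight is 54 less the opposing 6 gives net 48, ≥ 48, so (a) meets the standard; on (b) the weight is 90 less the opposing 40 gives net 50, which does reach 48, so (b) meets the standard.
  The policyholder carries Stage 1; the insurer now bears the burden.
At Stage 2 the insurer must meet a prima facie showing (weight is at least 21): on (c) the weight is 84 less the opposing 63 gives net 21, which does reach 21, so (c) meets the standard.
  Stage 2 carried; the burden shifts to the policyholder.
At Stage 3 the policyholder must meet a substantially-more-likely showing (weight is at least 70): on (d) the weight is 98 less the opposing 29 gives net 69, which does not reach 70, so (d) does not meet the standard.
  Not every element is met, so the policyholder fails to carry Stage 3.
So the insurer prevails.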